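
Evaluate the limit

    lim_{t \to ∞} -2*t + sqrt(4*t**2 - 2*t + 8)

This has the form ∞ − ∞. Multiply and divide by the conjugate √(4*t^2 - 2*t + 8) + 2t.
That gives (-2t + 8) / (√(4*t^2 - 2*t + 8) + 2t).
Divide numerator and denominator by t: the limit is -2/(2·2) = -1/2.

-1/2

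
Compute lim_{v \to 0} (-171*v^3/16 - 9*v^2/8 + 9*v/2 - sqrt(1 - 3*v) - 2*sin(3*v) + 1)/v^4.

405/128

Substitution gives 0/0 (the numerator vanishes to order 4).
Expand each term to order v^4: the coefficient of v^4 in -2·sin(3v) is 0 and in −√(1 - 3v) is 405/128.
Lower-order terms cancel with the polynomial part, so the numerator is (405/128)·v^4 + o(v^4), and the limit is (405/128)/(1) = 405/128.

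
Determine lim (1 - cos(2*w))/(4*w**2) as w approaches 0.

Substitution gives 0/0.
Use (1 − cos u)/u² → 1/2 with u = 2w: the limit is 2²/(2·4) = 1/2.

1/2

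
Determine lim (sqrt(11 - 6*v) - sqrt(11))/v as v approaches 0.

Substitution gives 0/0. Multiply numerator and denominator by the conjugate √(11 - 6v) + √11.
The numerator becomes (11 - 6v) − 11 = -6v, so the expression simplifies to -6/(√(11 - 6v) + √11).
Letting v → 0 gives -6/(2√11) = -3*√(11)/11.

-3*√(11)/11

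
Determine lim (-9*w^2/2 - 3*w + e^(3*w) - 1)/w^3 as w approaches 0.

Direct substitution gives 0/0.
Apply L'Hôpital: lim (-9*w + 3*e^(3*w) - 3)/(3*w^2), still 0/0.
Apply L'Hôpital: lim (9*e^(3*w) - 9)/(6*w), still 0/0.
After 3 applications of L'Hôpital's rule the quotient is (27*e^(3*w))/(6); substituting w = 0 gives 9/2.

9/2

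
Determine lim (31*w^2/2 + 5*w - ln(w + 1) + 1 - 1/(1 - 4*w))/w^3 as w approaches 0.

Substitution gives 0/0 (the numerator vanishes to order 3).
Expand each term to order w^3: the coefficient of w^3 in −1/(1 - 4w) is -64 and in −ln(1 + w) is -1/3.
Lower-order terms cancel with the polynomial part, so the numerator is (-193/3)·w^3 + o(w^3), and the limit is (-193/3)/(1) = -193/3.

-193/3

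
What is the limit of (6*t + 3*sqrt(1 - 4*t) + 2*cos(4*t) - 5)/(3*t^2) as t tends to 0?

Substitution gives 0/0 (the numerator vanishes to order 2).
Expand each term to order t^2: the coefficient of t^2 in 3·√(1 - 4t) is -6 and in 2·cos(4t) is -16.
Lower-order terms cancel with the polynomial part, so the numerator is (-22)·t^2 + o(t^2), and the limit is (-22)/(3) = -22/3.

-22/3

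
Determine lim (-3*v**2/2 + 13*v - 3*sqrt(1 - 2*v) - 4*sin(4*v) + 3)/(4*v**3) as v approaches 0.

Substitution gives 0/0 (the numerator vanishes to order 3).
Expand each term to order v^3: the coefficient of v^3 in -3·√(1 - 2v) is 3/2 and in -4·sin(4v) is 128/3.
Lower-order terms cancel with the polynomial part, so the numerator is (265/6)·v^3 + o(v^3), and the limit is (265/6)/(4) = 265/24.

265/24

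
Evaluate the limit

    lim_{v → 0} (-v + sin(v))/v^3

-1/6

Direct substitution gives 0/0.
Apply L'Hôpital: lim (cos(v) - 1)/(3*v^2), still 0/0.
Apply L'Hôpital: lim (-sin(v))/(6*v), still 0/0.
After 3 applications of L'Hôpital's rule the quotient is (-cos(v))/(6); substituting v = 0 gives -1/6.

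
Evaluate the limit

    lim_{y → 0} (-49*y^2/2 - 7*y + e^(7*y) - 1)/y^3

Direct substitution gives 0/0.
Apply L'Hôpital: lim (-49*y + 7*e^(7*y) - 7)/(3*y^2), still 0/0.
Apply L'Hôpital: lim (49*e^(7*y) - 49)/(6*y), still 0/0.
After 3 applications of L'Hôpital's rule the quotient is (343*e^(7*y))/(6); substituting y = 0 gives 343/6.

343/6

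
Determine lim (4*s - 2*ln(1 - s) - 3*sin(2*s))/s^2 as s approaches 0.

1

Substitution gives 0/0 (the numerator vanishes to order 2).
Expand each term to order s^2: the coefficient of s^2 in -2·ln(1 - s) is 1 and in -3·sin(2s) is 0.
Lower-order terms cancel with the polynomial part, so the numerator is (1)·s^2 + o(s^2), and the limit is (1)/(1) = 1.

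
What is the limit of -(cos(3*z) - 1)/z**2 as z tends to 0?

Direct substitution gives 0/0.
Apply L'Hôpital: lim (-3*sin(3*z))/(-2*z), still 0/0.
After 2 applications of L'Hôpital's rule the quotient is (-9*cos(3*z))/(-2); substituting z = 0 gives 9/2.

9/2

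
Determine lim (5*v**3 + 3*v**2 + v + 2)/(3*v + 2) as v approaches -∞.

∞

The numerator has higher degree (3 > 1); the quotient behaves like (5/(3))·v^2 for large |v|.
As v → −∞ this diverges to ∞.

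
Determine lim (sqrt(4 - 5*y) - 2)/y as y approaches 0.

Substitution gives 0/0. Multiply numerator and denominator by the conjugate √(4 - 5y) + √4.
The numerator becomes (4 - 5y) − 4 = -5y, so the expression simplifies to -5/(√(4 - 5y) + √4).
Letting y → 0 gives -5/(2√4) = -5/4.

-5/4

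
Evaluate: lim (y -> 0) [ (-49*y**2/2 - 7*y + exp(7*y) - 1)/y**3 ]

343/6

Direct substitution gives 0/0.
Apply L'Hôpital: lim (-49*y + 7*e^(7*y) - 7)/(3*y^2), still 0/0.
Apply L'Hôpital: lim (49*e^(7*y) - 49)/(6*y), still 0/0.
After 3 applications of L'Hôpital's rule the quotient is (343*e^(7*y))/(6); substituting y = 0 gives 343/6.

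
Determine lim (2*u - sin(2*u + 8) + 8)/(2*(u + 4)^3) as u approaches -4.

2/3

Direct substitution gives 0/0.
Apply L'Hôpital: lim (2 - 2*cos(2*u + 8))/(6*(u + 4)^2), still 0/0.
Apply L'Hôpital: lim (4*sin(2*u + 8))/(12*u + 48), still 0/0.
After 3 applications of L'Hôpital's rule the quotient is (8*cos(2*u + 8))/(12); substituting u = -4 gives 2/3.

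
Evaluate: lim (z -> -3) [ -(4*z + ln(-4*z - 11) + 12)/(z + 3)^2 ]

Direct substitution gives 0/0.
Apply L'Hôpital: lim (4 - 4/(-4*z - 11))/(-2*z - 6), still 0/0.
After 2 applications of L'Hôpital's rule the quotient is (-16/(-4*z - 11)^2)/(-2); substituting z = -3 gives 8.

8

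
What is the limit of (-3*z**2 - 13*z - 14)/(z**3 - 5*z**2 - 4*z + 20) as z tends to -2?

-1/28

At z = -2 both the top and bottom vanish — a removable singularity. Factoring out (z + 2) from each leaves (-3*z - 7)/(z^2 - 7*z + 10), which at z = -2 equals -1/28.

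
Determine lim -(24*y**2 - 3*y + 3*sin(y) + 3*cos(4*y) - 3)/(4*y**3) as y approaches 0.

1/8

Substitution gives 0/0 (the numerator vanishes to order 3).
Expand each term to order y^3: the coefficient of y^3 in 3·sin(y) is -1/2 and in 3·cos(4y) is 0.
Lower-order terms cancel with the polynomial part, so the numerator is (-1/2)·y^3 + o(y^3), and the limit is (-1/2)/(-4) = 1/8.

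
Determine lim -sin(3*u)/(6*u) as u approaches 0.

-1/2

Substitution gives 0/0.
Write it as (3/(-6))·sin(3u)/(3u); since sin(θ)/θ → 1, the limit is -1/2.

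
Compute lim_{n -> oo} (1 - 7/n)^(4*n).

Let L be the limit and take ln: ln L = lim (4n)·ln(1 - 7/n) = lim (4n)·(-7/n + O(1/n²)) = -28.
Hence L = e^(-28).

e^(-28)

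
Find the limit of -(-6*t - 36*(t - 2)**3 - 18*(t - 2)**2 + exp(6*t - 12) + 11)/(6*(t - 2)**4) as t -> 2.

Direct substitution gives 0/0.
Apply L'Hôpital: lim (-36*t - 108*(t - 2)^2 + 6*e^(6*t - 12) + 66)/(-24*(t - 2)^3), still 0/0.
Apply L'Hôpital: lim (-216*t + 36*e^(6*t - 12) + 396)/(-72*(t - 2)^2), still 0/0.
Apply L'Hôpital: lim (216*e^(6*t - 12) - 216)/(288 - 144*t), still 0/0.
After 4 applications of L'Hôpital's rule the quotient is (1296*e^(6*t - 12))/(-144); substituting t = 2 gives -9.

-9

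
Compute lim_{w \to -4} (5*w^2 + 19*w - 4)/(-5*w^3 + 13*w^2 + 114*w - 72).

21/230

At w = -4 both the top and bottom vanish — a removable singularity. Factoring out (w + 4) from each leaves (5*w - 1)/(-5*w^2 + 33*w - 18), which at w = -4 equals 21/230.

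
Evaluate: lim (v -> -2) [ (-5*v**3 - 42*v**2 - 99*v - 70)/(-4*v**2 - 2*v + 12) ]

9/14

Direct substitution gives 0/0, so factor. Both numerator and denominator have (v + 2) as a factor.
After cancelling, the expression reduces to (-5*v^2 - 32*v - 35)/(6 - 4*v).
Substituting v = -2 gives 9/14.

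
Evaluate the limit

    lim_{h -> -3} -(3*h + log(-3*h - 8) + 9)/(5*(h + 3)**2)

9/10

Direct substitution gives 0/0.
Apply L'Hôpital: lim (3 - 3/(-3*h - 8))/(-10*h - 30), still 0/0.
After 2 applications of L'Hôpital's rule the quotient is (-9/(-3*h - 8)^2)/(-10); substituting h = -3 gives 9/10.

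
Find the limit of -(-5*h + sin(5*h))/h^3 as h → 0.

Direct substitution gives 0/0.
Apply L'Hôpital: lim (5*cos(5*h) - 5)/(-3*h^2), still 0/0.
Apply L'Hôpital: lim (-25*sin(5*h))/(-6*h), still 0/0.
After 3 applications of L'Hôpital's rule the quotient is (-125*cos(5*h))/(-6); substituting h = 0 gives 125/6.

125/6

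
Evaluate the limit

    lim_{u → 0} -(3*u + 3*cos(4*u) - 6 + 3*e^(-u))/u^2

Substitution gives 0/0; apply L'Hôpital's rule 2 times.
After differentiating numerator and denominator 2 times the quotient is (-48*cos(4*u) + 3*e^(-u))/(-2); at u = 0 this is 45/2.

45/2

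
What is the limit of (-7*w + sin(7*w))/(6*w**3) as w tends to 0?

-343/36

Direct substitution gives 0/0.
Apply L'Hôpital: lim (7*cos(7*w) - 7)/(18*w^2), still 0/0.
Apply L'Hôpital: lim (-49*sin(7*w))/(36*w), still 0/0.
After 3 applications of L'Hôpital's rule the quotient is (-343*cos(7*w))/(36); substituting w = 0 gives -343/36.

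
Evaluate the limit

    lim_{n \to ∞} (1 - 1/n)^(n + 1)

Let L be the limit and take ln: ln L = lim (n + 1)·ln(1 - 1/n) = lim (n + 1)·(-1/n + O(1/n²)) = -1.
Hence L = e^(-1).

e^(-1)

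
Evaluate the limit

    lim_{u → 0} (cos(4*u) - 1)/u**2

Direct substitution gives 0/0.
Apply L'Hôpital: lim (-4*sin(4*u))/(2*u), still 0/0.
After 2 applications of L'Hôpital's rule the quotient is (-16*cos(4*u))/(2); substituting u = 0 gives -8.

-8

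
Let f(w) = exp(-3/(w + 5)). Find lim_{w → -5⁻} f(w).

∞

As w → -5⁻, -3/(w + 5) → +∞, so e^(-3/(w + 5)) → ∞.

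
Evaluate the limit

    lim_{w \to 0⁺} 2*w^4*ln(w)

This is a 0·(−∞) form. Rewrite as 2·ln(w) / w^(−4) and apply L'Hôpital:
the derivative quotient is 2·(1/w) / (−4·w^(−5)) = (-2/4)·w^4 → 0.

0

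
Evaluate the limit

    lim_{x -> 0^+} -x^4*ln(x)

0

This is a 0·(−∞) form. Rewrite as -1·ln(x) / x^(−4) and apply L'Hôpital:
the derivative quotient is -1·(1/x) / (−4·x^(−5)) = (1/4)·x^4 → 0.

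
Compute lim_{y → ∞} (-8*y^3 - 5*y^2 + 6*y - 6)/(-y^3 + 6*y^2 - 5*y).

Numerator and denominator both have degree 3.
Dividing every term by y^3, all lower-order terms vanish and the limit is the ratio of leading coefficients, -8/(-1) = 8.

8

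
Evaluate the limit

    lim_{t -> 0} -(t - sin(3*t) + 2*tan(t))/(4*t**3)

-31/24

Substitution gives 0/0; apply L'Hôpital's rule 3 times.
After differentiating numerator and denominator 3 times the quotient is (27*cos(3*t) + 12*tan(t)^4 + 16*tan(t)^2 + 4)/(-24); at t = 0 this is -31/24.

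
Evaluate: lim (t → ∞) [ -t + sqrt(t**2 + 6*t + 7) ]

3

This has the form ∞ − ∞. Multiply and divide by the conjugate √(t^2 + 6*t + 7) + t.
That gives (6t + 7) / (√(t^2 + 6*t + 7) + t).
Divide numerator and denominator by t: the limit is 6/(2·1) = 3.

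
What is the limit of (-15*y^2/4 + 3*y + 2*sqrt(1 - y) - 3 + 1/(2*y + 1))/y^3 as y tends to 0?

Substitution gives 0/0; apply L'Hôpital's rule 3 times.
After differentiating numerator and denominator 3 times the quotient is (-48/(2*y + 1)^4 - 3/(4*(1 - y)^(5/2)))/(6); at y = 0 this is -65/8.

-65/8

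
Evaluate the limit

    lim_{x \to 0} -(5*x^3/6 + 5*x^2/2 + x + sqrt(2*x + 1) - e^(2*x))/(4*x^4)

Substitution gives 0/0; apply L'Hôpital's rule 4 times.
After differentiating numerator and denominator 4 times the quotient is (-16*e^(2*x) - 15/(2*x + 1)^(7/2))/(-96); at x = 0 this is 31/96.

31/96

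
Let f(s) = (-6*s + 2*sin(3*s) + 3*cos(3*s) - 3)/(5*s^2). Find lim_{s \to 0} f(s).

Substitution gives 0/0; apply L'Hôpital's rule 2 times.
After differentiating numerator and denominator 2 times the quotient is (-18*sin(3*s) - 27*cos(3*s))/(10); at s = 0 this is -27/10.

-27/10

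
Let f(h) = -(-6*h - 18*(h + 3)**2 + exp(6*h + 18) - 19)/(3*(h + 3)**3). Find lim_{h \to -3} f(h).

-12

Direct substitution gives 0/0.
Apply L'Hôpital: lim (-36*h + 6*e^(6*h + 18) - 114)/(-9*(h + 3)^2), still 0/0.
Apply L'Hôpital: lim (36*e^(6*h + 18) - 36)/(-18*h - 54), still 0/0.
After 3 applications of L'Hôpital's rule the quotient is (216*e^(6*h + 18))/(-18); substituting h = -3 gives -12.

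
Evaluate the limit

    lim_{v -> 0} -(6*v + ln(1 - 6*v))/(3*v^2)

6

Direct substitution gives 0/0.
Apply L'Hôpital: lim (6 - 6/(1 - 6*v))/(-6*v), still 0/0.
After 2 applications of L'Hôpital's rule the quotient is (-36/(1 - 6*v)^2)/(-6); substituting v = 0 gives 6.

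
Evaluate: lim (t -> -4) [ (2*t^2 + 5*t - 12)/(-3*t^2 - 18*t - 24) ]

Direct substitution gives 0/0, so factor. Both numerator and denominator have (t + 4) as a factor.
After cancelling, the expression reduces to (2*t - 3)/(-3*t - 6).
Substituting t = -4 gives -11/6.

-11/6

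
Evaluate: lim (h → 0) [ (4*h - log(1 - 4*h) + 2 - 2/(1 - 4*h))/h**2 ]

-24

Substitution gives 0/0 (the numerator vanishes to order 2).
Expand each term to order h^2: the coefficient of h^2 in −ln(1 - 4h) is 8 and in -2·1/(1 - 4h) is -32.
Lower-order terms cancel with the polynomial part, so the numerator is (-24)·h^2 + o(h^2), and the limit is (-24)/(1) = -24.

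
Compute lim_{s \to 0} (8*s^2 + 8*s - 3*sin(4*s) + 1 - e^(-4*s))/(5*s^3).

Substitution gives 0/0 (the numerator vanishes to order 3).
Expand each term to order s^3: the coefficient of s^3 in -3·sin(4s) is 32 and in −e^(-4s) is 32/3.
Lower-order terms cancel with the polynomial part, so the numerator is (128/3)·s^3 + o(s^3), and the limit is (128/3)/(5) = 128/15.

128/15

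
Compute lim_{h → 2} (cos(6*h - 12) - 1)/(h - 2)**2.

-18

Direct substitution gives 0/0.
Apply L'Hôpital: lim (-6*sin(6*h - 12))/(2*h - 4), still 0/0.
After 2 applications of L'Hôpital's rule the quotient is (-36*cos(6*h - 12))/(2); substituting h = 2 gives -18.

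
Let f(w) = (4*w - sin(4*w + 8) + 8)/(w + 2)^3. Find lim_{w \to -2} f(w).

Direct substitution gives 0/0.
Apply L'Hôpital: lim (4 - 4*cos(4*w + 8))/(3*(w + 2)^2), still 0/0.
Apply L'Hôpital: lim (16*sin(4*w + 8))/(6*w + 12), still 0/0.
After 3 applications of L'Hôpital's rule the quotient is (64*cos(4*w + 8))/(6); substituting w = -2 gives 32/3.

32/3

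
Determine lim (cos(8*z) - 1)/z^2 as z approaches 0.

-32

Direct substitution gives 0/0.
Apply L'Hôpital: lim (-8*sin(8*z))/(2*z), still 0/0.
After 2 applications of L'Hôpital's rule the quotient is (-64*cos(8*z))/(2); substituting z = 0 gives -32.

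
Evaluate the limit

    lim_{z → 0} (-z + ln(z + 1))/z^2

-1/2

Direct substitution gives 0/0.
Apply L'Hôpital: lim (-1 + 1/(z + 1))/(2*z), still 0/0.
After 2 applications of L'Hôpital's rule the quotient is (-1/(z + 1)^2)/(2); substituting z = 0 gives -1/2.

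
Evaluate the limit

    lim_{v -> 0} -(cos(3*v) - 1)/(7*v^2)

9/14

Direct substitution gives 0/0.
Apply L'Hôpital: lim (-3*sin(3*v))/(-14*v), still 0/0.
After 2 applications of L'Hôpital's rule the quotient is (-9*cos(3*v))/(-14); substituting v = 0 gives 9/14.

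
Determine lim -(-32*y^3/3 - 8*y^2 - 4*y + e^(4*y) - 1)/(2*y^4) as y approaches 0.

-16/3

Direct substitution gives 0/0.
Apply L'Hôpital: lim (-32*y^2 - 16*y + 4*e^(4*y) - 4)/(-8*y^3), still 0/0.
Apply L'Hôpital: lim (-64*y + 16*e^(4*y) - 16)/(-24*y^2), still 0/0.
Apply L'Hôpital: lim (64*e^(4*y) - 64)/(-48*y), still 0/0.
After 4 applications of L'Hôpital's rule the quotient is (256*e^(4*y))/(-48); substituting y = 0 gives -16/3.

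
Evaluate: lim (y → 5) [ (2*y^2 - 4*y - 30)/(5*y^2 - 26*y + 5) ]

Since y = 5 makes numerator and denominator zero, (y - 5) divides both.
Cancelling it gives (2*y + 6)/(5*y - 1); now plug in y = 5 to get 2/3.

2/3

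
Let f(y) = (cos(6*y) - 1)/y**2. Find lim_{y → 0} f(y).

Direct substitution gives 0/0.
Apply L'Hôpital: lim (-6*sin(6*y))/(2*y), still 0/0.
After 2 applications of L'Hôpital's rule the quotient is (-36*cos(6*y))/(2); substituting y = 0 gives -18.

-18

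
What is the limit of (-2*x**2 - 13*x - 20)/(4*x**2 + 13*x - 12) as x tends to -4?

Since x = -4 makes numerator and denominator zero, (x + 4) divides both.
Cancelling it gives (-2*x - 5)/(4*x - 3); now plug in x = -4 to get -3/19.

-3/19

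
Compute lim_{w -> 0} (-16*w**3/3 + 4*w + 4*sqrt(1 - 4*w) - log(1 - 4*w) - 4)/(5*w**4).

Substitution gives 0/0 (the numerator vanishes to order 4).
Expand each term to order w^4: the coefficient of w^4 in −ln(1 - 4w) is 64 and in 4·√(1 - 4w) is -40.
Lower-order terms cancel with the polynomial part, so the numerator is (24)·w^4 + o(w^4), and the limit is (24)/(5) = 24/5.

24/5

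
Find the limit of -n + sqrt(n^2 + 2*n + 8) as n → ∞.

This has the form ∞ − ∞. Multiply and divide by the conjugate √(n^2 + 2*n + 8) + n.
That gives (2n + 8) / (√(n^2 + 2*n + 8) + n).
Divide numerator and denominator by n: the limit is 2/(2·1) = 1.

1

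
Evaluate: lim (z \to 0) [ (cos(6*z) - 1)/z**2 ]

Direct substitution gives 0/0.
Apply L'Hôpital: lim (-6*sin(6*z))/(2*z), still 0/0.
After 2 applications of L'Hôpital's rule the quotient is (-36*cos(6*z))/(2); substituting z = 0 gives -18.

-18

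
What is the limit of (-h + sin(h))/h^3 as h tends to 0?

Direct substitution gives 0/0.
Apply L'Hôpital: lim (cos(h) - 1)/(3*h^2), still 0/0.
Apply L'Hôpital: lim (-sin(h))/(6*h), still 0/0.
After 3 applications of L'Hôpital's rule the quotient is (-cos(h))/(6); substituting h = 0 gives -1/6.

-1/6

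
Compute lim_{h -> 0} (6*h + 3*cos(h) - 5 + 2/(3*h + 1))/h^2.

33/2

Substitution gives 0/0 (the numerator vanishes to order 2).
Expand each term to order h^2: the coefficient of h^2 in 2·1/(1 + 3h) is 18 and in 3·cos(h) is -3/2.
Lower-order terms cancel with the polynomial part, so the numerator is (33/2)·h^2 + o(h^2), and the limit is (33/2)/(1) = 33/2.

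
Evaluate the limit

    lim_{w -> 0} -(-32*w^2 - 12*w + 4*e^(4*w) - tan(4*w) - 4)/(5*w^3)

-64/15

Substitution gives 0/0; apply L'Hôpital's rule 3 times.
After differentiating numerator and denominator 3 times the quotient is (256*e^(4*w) - 384*tan(4*w)^4 - 512*tan(4*w)^2 - 128)/(-30); at w = 0 this is -64/15.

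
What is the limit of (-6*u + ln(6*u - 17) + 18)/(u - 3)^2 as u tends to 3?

-18

Direct substitution gives 0/0.
Apply L'Hôpital: lim (-6 + 6/(6*u - 17))/(2*u - 6), still 0/0.
After 2 applications of L'Hôpital's rule the quotient is (-36/(6*u - 17)^2)/(2); substituting u = 3 gives -18.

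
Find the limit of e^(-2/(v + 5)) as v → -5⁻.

∞

As v → -5⁻, -2/(v + 5) → +∞, so e^(-2/(v + 5)) → ∞.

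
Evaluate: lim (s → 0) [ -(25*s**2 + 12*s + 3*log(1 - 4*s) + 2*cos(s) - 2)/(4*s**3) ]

16

Substitution gives 0/0; apply L'Hôpital's rule 3 times.
After differentiating numerator and denominator 3 times the quotient is (2*sin(s) + 384/(4*s - 1)^3)/(-24); at s = 0 this is 16.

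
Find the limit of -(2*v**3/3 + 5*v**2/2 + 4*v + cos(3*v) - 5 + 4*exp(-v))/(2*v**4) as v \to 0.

-85/48

Substitution gives 0/0 (the numerator vanishes to order 4).
Expand each term to order v^4: the coefficient of v^4 in cos(3v) is 27/8 and in 4·e^(-v) is 1/6.
Lower-order terms cancel with the polynomial part, so the numerator is (85/24)·v^4 + o(v^4), and the limit is (85/24)/(-2) = -85/48.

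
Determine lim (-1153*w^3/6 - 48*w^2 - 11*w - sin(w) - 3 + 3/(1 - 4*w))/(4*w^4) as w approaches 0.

192

Substitution gives 0/0; apply L'Hôpital's rule 4 times.
After differentiating numerator and denominator 4 times the quotient is (-sin(w) - 18432/(4*w - 1)^5)/(96); at w = 0 this is 192.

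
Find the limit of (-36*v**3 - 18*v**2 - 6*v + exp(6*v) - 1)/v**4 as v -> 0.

Direct substitution gives 0/0.
Apply L'Hôpital: lim (-108*v^2 - 36*v + 6*e^(6*v) - 6)/(4*v^3), still 0/0.
Apply L'Hôpital: lim (-216*v + 36*e^(6*v) - 36)/(12*v^2), still 0/0.
Apply L'Hôpital: lim (216*e^(6*v) - 216)/(24*v), still 0/0.
After 4 applications of L'Hôpital's rule the quotient is (1296*e^(6*v))/(24); substituting v = 0 gives 54.

54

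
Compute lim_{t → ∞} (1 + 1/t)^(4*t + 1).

The base → 1 and the exponent → ∞: a 1^∞ form.
Take logarithms: (4t + 1)·ln(1 + 1/t). Since ln(1+u) ~ u for small u, this behaves like (4t)·(1/t) → 4.
So the limit is e^(4).

e^(4)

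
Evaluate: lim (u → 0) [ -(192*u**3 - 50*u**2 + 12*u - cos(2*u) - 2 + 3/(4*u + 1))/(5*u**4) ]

Substitution gives 0/0; apply L'Hôpital's rule 4 times.
After differentiating numerator and denominator 4 times the quotient is (-16*cos(2*u) + 18432/(4*u + 1)^5)/(-120); at u = 0 this is -2302/15.

-2302/15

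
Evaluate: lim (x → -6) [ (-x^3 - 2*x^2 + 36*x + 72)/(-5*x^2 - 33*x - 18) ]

-16/9

Since x = -6 makes numerator and denominator zero, (x + 6) divides both.
Cancelling it gives (-x^2 + 4*x + 12)/(-5*x - 3); now plug in x = -6 to get -16/9.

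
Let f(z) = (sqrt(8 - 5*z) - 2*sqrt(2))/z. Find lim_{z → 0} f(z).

-5*√(2)/8

A 0/0 form; rationalise with √(8 - 5z) + √8. This collapses the numerator to -5z, leaving -5/(√(8 - 5z) + √8) → -5/(2√8) = -5*√(2)/8.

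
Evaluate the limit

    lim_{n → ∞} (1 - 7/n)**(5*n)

Let L be the limit and take ln: ln L = lim (5n)·ln(1 - 7/n) = lim (5n)·(-7/n + O(1/n²)) = -35.
Hence L = e^(-35).

e^(-35)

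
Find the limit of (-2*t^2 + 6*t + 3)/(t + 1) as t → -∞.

∞

The numerator has higher degree (2 > 1); the quotient behaves like (-2/(1))·t^1 for large |t|.
As t → −∞ this diverges to ∞.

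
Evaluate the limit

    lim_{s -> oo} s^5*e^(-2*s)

Write as s^5/e^{2s}, an ∞/∞ form.
Exponential growth dominates any polynomial, so repeated L'Hôpital (or the standard result) gives 0.

0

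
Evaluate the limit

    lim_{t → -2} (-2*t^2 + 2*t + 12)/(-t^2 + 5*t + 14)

Since t = -2 makes numerator and denominator zero, (t + 2) divides both.
Cancelling it gives (6 - 2*t)/(7 - t); now plug in t = -2 to get 10/9.

10/9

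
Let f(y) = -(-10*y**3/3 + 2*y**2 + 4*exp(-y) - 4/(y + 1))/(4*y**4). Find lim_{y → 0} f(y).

23/24

Substitution gives 0/0; apply L'Hôpital's rule 4 times.
After differentiating numerator and denominator 4 times the quotient is (4*e^(-y) - 96/(y + 1)^5)/(-96); at y = 0 this is 23/24.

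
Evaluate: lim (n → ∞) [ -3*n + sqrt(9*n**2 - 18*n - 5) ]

-3

This has the form ∞ − ∞. Multiply and divide by the conjugate √(9*n^2 - 18*n - 5) + 3n.
That gives (-18n - 5) / (√(9*n^2 - 18*n - 5) + 3n).
Divide numerator and denominator by n: the limit is -18/(2·3) = -3.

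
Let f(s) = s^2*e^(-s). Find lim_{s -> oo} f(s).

Write as s^2/e^{1s}, an ∞/∞ form.
Exponential growth dominates any polynomial, so repeated L'Hôpital (or the standard result) gives 0.

0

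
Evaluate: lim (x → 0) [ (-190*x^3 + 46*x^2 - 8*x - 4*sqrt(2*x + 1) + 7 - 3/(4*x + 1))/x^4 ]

Substitution gives 0/0 (the numerator vanishes to order 4).
Expand each term to order x^4: the coefficient of x^4 in -4·√(1 + 2x) is 5/2 and in -3·1/(1 + 4x) is -768.
Lower-order terms cancel with the polynomial part, so the numerator is (-1531/2)·x^4 + o(x^4), and the limit is (-1531/2)/(1) = -1531/2.

-1531/2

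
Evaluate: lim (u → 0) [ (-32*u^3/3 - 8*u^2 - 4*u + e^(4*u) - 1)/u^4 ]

32/3

Direct substitution gives 0/0.
Apply L'Hôpital: lim (-32*u^2 - 16*u + 4*e^(4*u) - 4)/(4*u^3), still 0/0.
Apply L'Hôpital: lim (-64*u + 16*e^(4*u) - 16)/(12*u^2), still 0/0.
Apply L'Hôpital: lim (64*e^(4*u) - 64)/(24*u), still 0/0.
After 4 applications of L'Hôpital's rule the quotient is (256*e^(4*u))/(24); substituting u = 0 gives 32/3.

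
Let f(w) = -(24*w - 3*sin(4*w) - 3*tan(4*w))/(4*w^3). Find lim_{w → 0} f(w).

8

Substitution gives 0/0; apply L'Hôpital's rule 3 times.
After differentiating numerator and denominator 3 times the quotient is (192*cos(4*w) - 1152*tan(4*w)^4 - 1536*tan(4*w)^2 - 384)/(-24); at w = 0 this is 8.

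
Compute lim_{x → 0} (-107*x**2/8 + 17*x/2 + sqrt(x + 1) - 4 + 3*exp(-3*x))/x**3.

-215/16

Substitution gives 0/0; apply L'Hôpital's rule 3 times.
After differentiating numerator and denominator 3 times the quotient is (-81*e^(-3*x) + 3/(8*(x + 1)^(5/2)))/(6); at x = 0 this is -215/16.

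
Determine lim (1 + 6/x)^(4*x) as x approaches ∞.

e^(24)

Let L be the limit and take ln: ln L = lim (4x)·ln(1 + 6/x) = lim (4x)·(6/x + O(1/x²)) = 24.
Hence L = e^(24).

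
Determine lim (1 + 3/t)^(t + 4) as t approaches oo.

e^(3)

The base → 1 and the exponent → ∞: a 1^∞ form.
Take logarithms: (t + 4)·ln(1 + 3/t). Since ln(1+u) ~ u for small u, this behaves like (t)·(3/t) → 3.
So the limit is e^(3).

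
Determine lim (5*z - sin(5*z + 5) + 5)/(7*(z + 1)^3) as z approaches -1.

Direct substitution gives 0/0.
Apply L'Hôpital: lim (5 - 5*cos(5*z + 5))/(21*(z + 1)^2), still 0/0.
Apply L'Hôpital: lim (25*sin(5*z + 5))/(42*z + 42), still 0/0.
After 3 applications of L'Hôpital's rule the quotient is (125*cos(5*z + 5))/(42); substituting z = -1 gives 125/42.

125/42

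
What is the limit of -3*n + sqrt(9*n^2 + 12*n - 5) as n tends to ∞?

An ∞ − ∞ form. Rationalising with the conjugate, the difference becomes (12n - 5) / (√(9*n^2 + 12*n - 5) + 3n).
For large n the denominator behaves like 2·3n, so the quotient tends to 12/6 = 2.

2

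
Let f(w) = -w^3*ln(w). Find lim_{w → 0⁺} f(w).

0

This is a 0·(−∞) form. Rewrite as -1·ln(w) / w^(−3) and apply L'Hôpital:
the derivative quotient is -1·(1/w) / (−3·w^(−4)) = (1/3)·w^3 → 0.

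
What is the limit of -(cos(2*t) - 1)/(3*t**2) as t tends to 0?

Direct substitution gives 0/0.
Apply L'Hôpital: lim (-2*sin(2*t))/(-6*t), still 0/0.
After 2 applications of L'Hôpital's rule the quotient is (-4*cos(2*t))/(-6); substituting t = 0 gives 2/3.

2/3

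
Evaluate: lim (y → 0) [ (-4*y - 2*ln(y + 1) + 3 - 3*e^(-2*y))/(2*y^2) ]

Substitution gives 0/0 (the numerator vanishes to order 2).
Expand each term to order y^2: the coefficient of y^2 in -3·e^(-2y) is -6 and in -2·ln(1 + y) is 1.
Lower-order terms cancel with the polynomial part, so the numerator is (-5)·y^2 + o(y^2), and the limit is (-5)/(2) = -5/2.

-5/2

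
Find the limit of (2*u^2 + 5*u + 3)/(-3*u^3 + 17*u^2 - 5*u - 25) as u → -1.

At u = -1 both the top and bottom vanish — a removable singularity. Factoring out (u + 1) from each leaves (2*u + 3)/(-3*u^2 + 20*u - 25), which at u = -1 equals -1/48.

-1/48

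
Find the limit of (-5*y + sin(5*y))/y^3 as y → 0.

-125/6

Direct substitution gives 0/0.
Apply L'Hôpital: lim (5*cos(5*y) - 5)/(3*y^2), still 0/0.
Apply L'Hôpital: lim (-25*sin(5*y))/(6*y), still 0/0.
After 3 applications of L'Hôpital's rule the quotient is (-125*cos(5*y))/(6); substituting y = 0 gives -125/6.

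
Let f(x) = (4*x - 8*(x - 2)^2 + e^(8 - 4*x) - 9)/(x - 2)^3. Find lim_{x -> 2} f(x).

Direct substitution gives 0/0.
Apply L'Hôpital: lim (-16*x - 4*e^(8 - 4*x) + 36)/(3*(x - 2)^2), still 0/0.
Apply L'Hôpital: lim (16*e^(8 - 4*x) - 16)/(6*x - 12), still 0/0.
After 3 applications of L'Hôpital's rule the quotient is (-64*e^(8 - 4*x))/(6); substituting x = 2 gives -32/3.

-32/3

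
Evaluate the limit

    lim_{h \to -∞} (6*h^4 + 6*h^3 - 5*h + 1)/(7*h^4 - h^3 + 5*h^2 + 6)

Numerator and denominator both have degree 4.
Dividing every term by h^4, all lower-order terms vanish and the limit is the ratio of leading coefficients, 6/(7) = 6/7.

6/7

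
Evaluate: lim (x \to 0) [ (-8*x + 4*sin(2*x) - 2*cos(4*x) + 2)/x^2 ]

16

Substitution gives 0/0 (the numerator vanishes to order 2).
Expand each term to order x^2: the coefficient of x^2 in 4·sin(2x) is 0 and in -2·cos(4x) is 16.
Lower-order terms cancel with the polynomial part, so the numerator is (16)·x^2 + o(x^2), and the limit is (16)/(1) = 16.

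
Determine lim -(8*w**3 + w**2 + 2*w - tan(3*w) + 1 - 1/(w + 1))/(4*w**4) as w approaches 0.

Substitution gives 0/0 (the numerator vanishes to order 4).
Expand each term to order w^4: the coefficient of w^4 in −tan(3w) is 0 and in −1/(1 + w) is -1.
Lower-order terms cancel with the polynomial part, so the numerator is (-1)·w^4 + o(w^4), and the limit is (-1)/(-4) = 1/4.

1/4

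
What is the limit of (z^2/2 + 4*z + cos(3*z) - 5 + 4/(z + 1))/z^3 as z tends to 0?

Substitution gives 0/0; apply L'Hôpital's rule 3 times.
After differentiating numerator and denominator 3 times the quotient is (27*sin(3*z) - 24/(z + 1)^4)/(6); at z = 0 this is -4.

-4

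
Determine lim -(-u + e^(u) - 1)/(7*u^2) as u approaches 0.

Direct substitution gives 0/0.
Apply L'Hôpital: lim (e^(u) - 1)/(-14*u), still 0/0.
After 2 applications of L'Hôpital's rule the quotient is (e^(u))/(-14); substituting u = 0 gives -1/14.

-1/14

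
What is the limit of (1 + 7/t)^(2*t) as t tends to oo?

Let L be the limit and take ln: ln L = lim (2t)·ln(1 + 7/t) = lim (2t)·(7/t + O(1/t²)) = 14.
Hence L = e^(14).

e^(14)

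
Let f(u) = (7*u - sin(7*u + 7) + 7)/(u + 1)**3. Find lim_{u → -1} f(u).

343/6

Direct substitution gives 0/0.
Apply L'Hôpital: lim (7 - 7*cos(7*u + 7))/(3*(u + 1)^2), still 0/0.
Apply L'Hôpital: lim (49*sin(7*u + 7))/(6*u + 6), still 0/0.
After 3 applications of L'Hôpital's rule the quotient is (343*cos(7*u + 7))/(6); substituting u = -1 gives 343/6.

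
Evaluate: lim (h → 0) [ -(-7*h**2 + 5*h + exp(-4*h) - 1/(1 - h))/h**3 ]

35/3

Substitution gives 0/0; apply L'Hôpital's rule 3 times.
After differentiating numerator and denominator 3 times the quotient is (-64*e^(-4*h) - 6/(h - 1)^4)/(-6); at h = 0 this is 35/3.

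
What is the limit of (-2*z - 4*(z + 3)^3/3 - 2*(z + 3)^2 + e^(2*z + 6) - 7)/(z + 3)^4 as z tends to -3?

Direct substitution gives 0/0.
Apply L'Hôpital: lim (-4*z - 4*(z + 3)^2 + 2*e^(2*z + 6) - 14)/(4*(z + 3)^3), still 0/0.
Apply L'Hôpital: lim (-8*z + 4*e^(2*z + 6) - 28)/(12*(z + 3)^2), still 0/0.
Apply L'Hôpital: lim (8*e^(2*z + 6) - 8)/(24*z + 72), still 0/0.
After 4 applications of L'Hôpital's rule the quotient is (16*e^(2*z + 6))/(24); substituting z = -3 gives 2/3.

2/3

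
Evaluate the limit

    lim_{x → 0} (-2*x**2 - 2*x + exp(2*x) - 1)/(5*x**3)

4/15

Direct substitution gives 0/0.
Apply L'Hôpital: lim (-4*x + 2*e^(2*x) - 2)/(15*x^2), still 0/0.
Apply L'Hôpital: lim (4*e^(2*x) - 4)/(30*x), still 0/0.
After 3 applications of L'Hôpital's rule the quotient is (8*e^(2*x))/(30); substituting x = 0 gives 4/15.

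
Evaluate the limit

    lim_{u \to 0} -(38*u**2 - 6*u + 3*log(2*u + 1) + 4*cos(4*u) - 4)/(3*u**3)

-8/3

Substitution gives 0/0; apply L'Hôpital's rule 3 times.
After differentiating numerator and denominator 3 times the quotient is (256*sin(4*u) + 48/(2*u + 1)^3)/(-18); at u = 0 this is -8/3.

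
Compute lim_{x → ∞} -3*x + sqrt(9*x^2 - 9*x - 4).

This has the form ∞ − ∞. Multiply and divide by the conjugate √(9*x^2 - 9*x - 4) + 3x.
That gives (-9x - 4) / (√(9*x^2 - 9*x - 4) + 3x).
Divide numerator and denominator by x: the limit is -9/(2·3) = -3/2.

-3/2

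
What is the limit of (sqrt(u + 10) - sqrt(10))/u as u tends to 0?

Substitution gives 0/0. Multiply numerator and denominator by the conjugate √(10 + u) + √10.
The numerator becomes (10 + u) − 10 = u, so the expression simplifies to 1/(√(10 + u) + √10).
Letting u → 0 gives 1/(2√10) = √(10)/20.

√(10)/20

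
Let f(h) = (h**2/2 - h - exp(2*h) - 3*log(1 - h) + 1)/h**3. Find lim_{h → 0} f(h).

Substitution gives 0/0; apply L'Hôpital's rule 3 times.
After differentiating numerator and denominator 3 times the quotient is (-8*e^(2*h) - 6/(h - 1)^3)/(6); at h = 0 this is -1/3.

-1/3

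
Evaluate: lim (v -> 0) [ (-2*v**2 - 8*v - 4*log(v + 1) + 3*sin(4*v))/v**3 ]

Substitution gives 0/0; apply L'Hôpital's rule 3 times.
After differentiating numerator and denominator 3 times the quotient is (-192*cos(4*v) - 8/(v + 1)^3)/(6); at v = 0 this is -100/3.

-100/3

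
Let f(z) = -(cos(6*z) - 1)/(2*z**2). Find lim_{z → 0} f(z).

9

Direct substitution gives 0/0.
Apply L'Hôpital: lim (-6*sin(6*z))/(-4*z), still 0/0.
After 2 applications of L'Hôpital's rule the quotient is (-36*cos(6*z))/(-4); substituting z = 0 gives 9.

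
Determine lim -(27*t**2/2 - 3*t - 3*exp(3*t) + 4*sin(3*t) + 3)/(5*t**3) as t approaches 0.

Substitution gives 0/0 (the numerator vanishes to order 3).
Expand each term to order t^3: the coefficient of t^3 in -3·e^(3t) is -27/2 and in 4·sin(3t) is -18.
Lower-order terms cancel with the polynomial part, so the numerator is (-63/2)·t^3 + o(t^3), and the limit is (-63/2)/(-5) = 63/10.

63/10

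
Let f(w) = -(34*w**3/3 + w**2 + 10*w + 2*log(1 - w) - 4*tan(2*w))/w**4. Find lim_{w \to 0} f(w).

1/2

Substitution gives 0/0 (the numerator vanishes to order 4).
Expand each term to order w^4: the coefficient of w^4 in 2·ln(1 - w) is -1/2 and in -4·tan(2w) is 0.
Lower-order terms cancel with the polynomial part, so the numerator is (-1/2)·w^4 + o(w^4), and the limit is (-1/2)/(-1) = 1/2.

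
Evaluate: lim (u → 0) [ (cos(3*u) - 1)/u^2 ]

-9/2

Direct substitution gives 0/0.
Apply L'Hôpital: lim (-3*sin(3*u))/(2*u), still 0/0.
After 2 applications of L'Hôpital's rule the quotient is (-9*cos(3*u))/(2); substituting u = 0 gives -9/2.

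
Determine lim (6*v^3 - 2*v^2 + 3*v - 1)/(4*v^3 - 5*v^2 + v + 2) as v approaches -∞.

Numerator and denominator both have degree 3.
Dividing every term by v^3, all lower-order terms vanish and the limit is the ratio of leading coefficients, 6/(4) = 3/2.

3/2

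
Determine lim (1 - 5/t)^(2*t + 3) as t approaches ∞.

e^(-10)

Write it as [(1 - 5/t)^t]^(2) · (1 - 5/t)^(3). The bracketed term tends to e^(-5) and the second factor to 1, so the limit is e^(-10).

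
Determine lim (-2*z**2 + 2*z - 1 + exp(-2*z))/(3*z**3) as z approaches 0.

-4/9

Direct substitution gives 0/0.
Apply L'Hôpital: lim (-4*z + 2 - 2*e^(-2*z))/(9*z^2), still 0/0.
Apply L'Hôpital: lim (-4 + 4*e^(-2*z))/(18*z), still 0/0.
After 3 applications of L'Hôpital's rule the quotient is (-8*e^(-2*z))/(18); substituting z = 0 gives -4/9.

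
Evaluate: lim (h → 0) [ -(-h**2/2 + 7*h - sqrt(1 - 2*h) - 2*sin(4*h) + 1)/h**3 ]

-131/6

Substitution gives 0/0 (the numerator vanishes to order 3).
Expand each term to order h^3: the coefficient of h^3 in −√(1 - 2h) is 1/2 and in -2·sin(4h) is 64/3.
Lower-order terms cancel with the polynomial part, so the numerator is (131/6)·h^3 + o(h^3), and the limit is (131/6)/(-1) = -131/6.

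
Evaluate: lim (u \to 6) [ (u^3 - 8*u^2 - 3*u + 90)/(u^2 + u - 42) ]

At u = 6 both the top and bottom vanish — a removable singularity. Factoring out (u - 6) from each leaves (u^2 - 2*u - 15)/(u + 7), which at u = 6 equals 9/13.

9/13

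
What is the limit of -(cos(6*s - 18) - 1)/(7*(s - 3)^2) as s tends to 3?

18/7

Direct substitution gives 0/0.
Apply L'Hôpital: lim (-6*sin(6*s - 18))/(42 - 14*s), still 0/0.
After 2 applications of L'Hôpital's rule the quotient is (-36*cos(6*s - 18))/(-14); substituting s = 3 gives 18/7.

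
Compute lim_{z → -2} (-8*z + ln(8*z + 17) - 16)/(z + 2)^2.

Direct substitution gives 0/0.
Apply L'Hôpital: lim (-8 + 8/(8*z + 17))/(2*z + 4), still 0/0.
After 2 applications of L'Hôpital's rule the quotient is (-64/(8*z + 17)^2)/(2); substituting z = -2 gives -32.

-32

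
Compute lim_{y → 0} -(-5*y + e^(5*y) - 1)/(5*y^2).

-5/2

Direct substitution gives 0/0.
Apply L'Hôpital: lim (5*e^(5*y) - 5)/(-10*y), still 0/0.
After 2 applications of L'Hôpital's rule the quotient is (25*e^(5*y))/(-10); substituting y = 0 gives -5/2.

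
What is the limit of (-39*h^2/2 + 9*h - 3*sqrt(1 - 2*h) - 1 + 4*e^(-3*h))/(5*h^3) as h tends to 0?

-33/10

Substitution gives 0/0; apply L'Hôpital's rule 3 times.
After differentiating numerator and denominator 3 times the quotient is (-108*e^(-3*h) + 9/(1 - 2*h)^(5/2))/(30); at h = 0 this is -33/10.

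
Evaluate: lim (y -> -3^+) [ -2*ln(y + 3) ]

∞

As y → -3⁺, y + 3 → 0⁺ and ln(y + 3) → −∞.
Multiplying by -2 gives ∞.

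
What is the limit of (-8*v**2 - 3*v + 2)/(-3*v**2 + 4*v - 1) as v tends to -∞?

8/3

Numerator and denominator both have degree 2.
Dividing every term by v^2, all lower-order terms vanish and the limit is the ratio of leading coefficients, -8/(-3) = 8/3.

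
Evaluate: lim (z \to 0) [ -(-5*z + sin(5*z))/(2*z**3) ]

Direct substitution gives 0/0.
Apply L'Hôpital: lim (5*cos(5*z) - 5)/(-6*z^2), still 0/0.
Apply L'Hôpital: lim (-25*sin(5*z))/(-12*z), still 0/0.
After 3 applications of L'Hôpital's rule the quotient is (-125*cos(5*z))/(-12); substituting z = 0 gives 125/12.

125/12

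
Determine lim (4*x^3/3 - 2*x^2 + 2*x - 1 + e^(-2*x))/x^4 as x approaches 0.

Direct substitution gives 0/0.
Apply L'Hôpital: lim (4*x^2 - 4*x + 2 - 2*e^(-2*x))/(4*x^3), still 0/0.
Apply L'Hôpital: lim (8*x - 4 + 4*e^(-2*x))/(12*x^2), still 0/0.
Apply L'Hôpital: lim (8 - 8*e^(-2*x))/(24*x), still 0/0.
After 4 applications of L'Hôpital's rule the quotient is (16*e^(-2*x))/(24); substituting x = 0 gives 2/3.

2/3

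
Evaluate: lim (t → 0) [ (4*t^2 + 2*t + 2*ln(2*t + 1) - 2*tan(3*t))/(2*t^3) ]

Substitution gives 0/0; apply L'Hôpital's rule 3 times.
After differentiating numerator and denominator 3 times the quotient is (4*(108*(2*t + 1)^3*(cos(6*t) - 2)/(cos(6*t) + 1)^2 + 8)/(2*t + 1)^3)/(12); at t = 0 this is -19/3.

-19/3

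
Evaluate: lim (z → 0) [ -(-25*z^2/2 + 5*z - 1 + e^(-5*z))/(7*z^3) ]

125/42

Direct substitution gives 0/0.
Apply L'Hôpital: lim (-25*z + 5 - 5*e^(-5*z))/(-21*z^2), still 0/0.
Apply L'Hôpital: lim (-25 + 25*e^(-5*z))/(-42*z), still 0/0.
After 3 applications of L'Hôpital's rule the quotient is (-125*e^(-5*z))/(-42); substituting z = 0 gives 125/42.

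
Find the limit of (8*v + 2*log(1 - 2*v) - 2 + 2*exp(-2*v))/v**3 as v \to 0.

-8

Substitution gives 0/0 (the numerator vanishes to order 3).
Expand each term to order v^3: the coefficient of v^3 in 2·ln(1 - 2v) is -16/3 and in 2·e^(-2v) is -8/3.
Lower-order terms cancel with the polynomial part, so the numerator is (-8)·v^3 + o(v^3), and the limit is (-8)/(1) = -8.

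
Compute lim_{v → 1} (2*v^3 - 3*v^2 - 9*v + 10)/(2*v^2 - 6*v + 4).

At v = 1 both the top and bottom vanish — a removable singularity. Factoring out (v - 1) from each leaves (2*v^2 - v - 10)/(2*v - 4), which at v = 1 equals 9/2.

9/2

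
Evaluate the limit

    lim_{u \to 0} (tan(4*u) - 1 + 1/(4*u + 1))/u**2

16

Substitution gives 0/0 (the numerator vanishes to order 2).
Expand each term to order u^2: the coefficient of u^2 in tan(4u) is 0 and in 1/(1 + 4u) is 16.
Lower-order terms cancel with the polynomial part, so the numerator is (16)·u^2 + o(u^2), and the limit is (16)/(1) = 16.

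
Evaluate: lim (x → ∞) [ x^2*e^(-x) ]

0

Write as x^2/e^{1x}, an ∞/∞ form.
Exponential growth dominates any polynomial, so repeated L'Hôpital (or the standard result) gives 0.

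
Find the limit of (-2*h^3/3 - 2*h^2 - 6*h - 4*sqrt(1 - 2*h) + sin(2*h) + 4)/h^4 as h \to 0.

Substitution gives 0/0 (the numerator vanishes to order 4).
Expand each term to order h^4: the coefficient of h^4 in -4·√(1 - 2h) is 5/2 and in sin(2h) is 0.
Lower-order terms cancel with the polynomial part, so the numerator is (5/2)·h^4 + o(h^4), and the limit is (5/2)/(1) = 5/2.

5/2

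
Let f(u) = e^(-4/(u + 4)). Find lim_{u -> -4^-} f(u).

As u → -4⁻, -4/(u + 4) → +∞, so e^(-4/(u + 4)) → ∞.

∞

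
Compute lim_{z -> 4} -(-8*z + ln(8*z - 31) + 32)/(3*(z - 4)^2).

Direct substitution gives 0/0.
Apply L'Hôpital: lim (-8 + 8/(8*z - 31))/(24 - 6*z), still 0/0.
After 2 applications of L'Hôpital's rule the quotient is (-64/(8*z - 31)^2)/(-6); substituting z = 4 gives 32/3.

32/3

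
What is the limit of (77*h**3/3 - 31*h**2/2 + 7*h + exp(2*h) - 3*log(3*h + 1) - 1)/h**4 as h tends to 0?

737/12

Substitution gives 0/0 (the numerator vanishes to order 4).
Expand each term to order h^4: the coefficient of h^4 in -3·ln(1 + 3h) is 243/4 and in e^(2h) is 2/3.
Lower-order terms cancel with the polynomial part, so the numerator is (737/12)·h^4 + o(h^4), and the limit is (737/12)/(1) = 737/12.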